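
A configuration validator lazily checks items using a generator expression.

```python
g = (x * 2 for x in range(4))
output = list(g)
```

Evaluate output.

Step 1: For each x in range(4), compute x*2:
  x=0: 0*2 = 0
  x=1: 1*2 = 2
  x=2: 2*2 = 4
  x=3: 3*2 = 6
Therefore output = [0, 2, 4, 6].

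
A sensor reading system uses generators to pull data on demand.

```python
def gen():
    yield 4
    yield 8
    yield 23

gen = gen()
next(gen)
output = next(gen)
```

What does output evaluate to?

Step 1: gen() creates a generator.
Step 2: next(gen) yields 4 (consumed and discarded).
Step 3: next(gen) yields 8, assigned to output.
Therefore output = 8.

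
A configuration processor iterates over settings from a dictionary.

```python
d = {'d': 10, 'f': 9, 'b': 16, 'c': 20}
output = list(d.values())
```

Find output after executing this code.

Step 1: d.values() returns the dictionary values in insertion order.
Therefore output = [10, 9, 16, 20].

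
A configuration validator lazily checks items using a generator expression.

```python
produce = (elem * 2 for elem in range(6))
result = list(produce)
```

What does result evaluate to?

Step 1: For each elem in range(6), compute elem*2:
  elem=0: 0*2 = 0
  elem=1: 1*2 = 2
  elem=2: 2*2 = 4
  elem=3: 3*2 = 6
  elem=4: 4*2 = 8
  elem=5: 5*2 = 10
Therefore result = [0, 2, 4, 6, 8, 10].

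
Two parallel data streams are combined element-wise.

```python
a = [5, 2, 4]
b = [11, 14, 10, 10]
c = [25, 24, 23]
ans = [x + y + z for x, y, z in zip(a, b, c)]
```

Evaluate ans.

Step 1: zip three lists (truncates to shortest, len=3):
  5 + 11 + 25 = 41
  2 + 14 + 24 = 40
  4 + 10 + 23 = 37
Therefore ans = [41, 40, 37].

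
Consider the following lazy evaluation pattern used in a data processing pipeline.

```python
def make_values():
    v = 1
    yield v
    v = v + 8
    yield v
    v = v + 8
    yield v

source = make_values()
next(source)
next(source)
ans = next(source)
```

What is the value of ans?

Step 1: Trace through generator execution:
  Yield 1: v starts at 1, yield 1
  Yield 2: v = 1 + 8 = 9, yield 9
  Yield 3: v = 9 + 8 = 17, yield 17
Step 2: First next() gets 1, second next() gets the second value, third next() yields 17.
Therefore ans = 17.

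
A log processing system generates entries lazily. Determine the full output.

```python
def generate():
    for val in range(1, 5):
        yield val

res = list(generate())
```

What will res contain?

Step 1: The generator yields each value from range(1, 5).
Step 2: list() consumes all yields: [1, 2, 3, 4].
Therefore res = [1, 2, 3, 4].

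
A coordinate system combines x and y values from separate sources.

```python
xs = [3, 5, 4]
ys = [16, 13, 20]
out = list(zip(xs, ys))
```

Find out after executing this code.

Step 1: zip pairs elements at same index:
  Index 0: (3, 16)
  Index 1: (5, 13)
  Index 2: (4, 20)
Therefore out = [(3, 16), (5, 13), (4, 20)].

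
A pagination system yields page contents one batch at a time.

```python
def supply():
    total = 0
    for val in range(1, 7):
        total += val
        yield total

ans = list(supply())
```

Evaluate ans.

Step 1: Generator accumulates running sum:
  val=1: total = 1, yield 1
  val=2: total = 3, yield 3
  val=3: total = 6, yield 6
  val=4: total = 10, yield 10
  val=5: total = 15, yield 15
  val=6: total = 21, yield 21
Therefore ans = [1, 3, 6, 10, 15, 21].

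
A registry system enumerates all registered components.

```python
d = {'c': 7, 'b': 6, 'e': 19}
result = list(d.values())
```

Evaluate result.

Step 1: d.values() returns the dictionary values in insertion order.
Therefore result = [7, 6, 19].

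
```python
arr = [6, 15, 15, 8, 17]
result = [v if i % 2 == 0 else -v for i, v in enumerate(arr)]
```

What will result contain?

Step 1: For each (i, v), keep v if i is even, negate if odd:
  i=0 (even): keep 6
  i=1 (odd): negate to -15
  i=2 (even): keep 15
  i=3 (odd): negate to -8
  i=4 (even): keep 17
Therefore result = [6, -15, 15, -8, 17].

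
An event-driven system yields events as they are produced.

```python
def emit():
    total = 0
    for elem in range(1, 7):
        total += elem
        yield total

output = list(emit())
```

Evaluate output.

Step 1: Generator accumulates running sum:
  elem=1: total = 1, yield 1
  elem=2: total = 3, yield 3
  elem=3: total = 6, yield 6
  elem=4: total = 10, yield 10
  elem=5: total = 15, yield 15
  elem=6: total = 21, yield 21
Therefore output = [1, 3, 6, 10, 15, 21].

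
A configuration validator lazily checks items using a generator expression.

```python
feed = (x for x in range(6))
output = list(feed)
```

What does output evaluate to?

Step 1: Generator expression iterates range(6): [0, 1, 2, 3, 4, 5].
Step 2: list() collects all values.
Therefore output = [0, 1, 2, 3, 4, 5].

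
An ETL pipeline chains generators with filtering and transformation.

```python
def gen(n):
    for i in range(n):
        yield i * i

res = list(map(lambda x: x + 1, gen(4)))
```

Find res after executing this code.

Step 1: gen(4) yields squares: [0, 1, 4, 9].
Step 2: map adds 1 to each: [1, 2, 5, 10].
Therefore res = [1, 2, 5, 10].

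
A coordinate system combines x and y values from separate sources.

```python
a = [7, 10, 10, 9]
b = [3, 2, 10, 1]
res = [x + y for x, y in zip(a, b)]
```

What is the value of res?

Step 1: Add corresponding elements:
  7 + 3 = 10
  10 + 2 = 12
  10 + 10 = 20
  9 + 1 = 10
Therefore res = [10, 12, 20, 10].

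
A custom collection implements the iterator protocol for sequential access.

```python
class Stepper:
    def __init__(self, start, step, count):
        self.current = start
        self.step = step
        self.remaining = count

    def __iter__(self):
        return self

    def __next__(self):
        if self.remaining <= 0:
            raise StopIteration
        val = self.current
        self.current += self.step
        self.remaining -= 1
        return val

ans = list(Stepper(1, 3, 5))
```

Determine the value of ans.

Step 1: Stepper starts at 1, increments by 3, for 5 steps:
  Yield 1, then current += 3
  Yield 4, then current += 3
  Yield 7, then current += 3
  Yield 10, then current += 3
  Yield 13, then current += 3
Therefore ans = [1, 4, 7, 10, 13].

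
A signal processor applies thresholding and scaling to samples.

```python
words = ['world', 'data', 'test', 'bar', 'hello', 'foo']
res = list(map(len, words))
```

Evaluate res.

Step 1: Map len() to each word:
  'world' -> 5
  'data' -> 4
  'test' -> 4
  'bar' -> 3
  'hello' -> 5
  'foo' -> 3
Therefore res = [5, 4, 4, 3, 5, 3].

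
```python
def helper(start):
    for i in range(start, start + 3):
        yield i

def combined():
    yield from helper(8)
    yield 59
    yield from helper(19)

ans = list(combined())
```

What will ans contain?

Step 1: combined() delegates to helper(8):
  yield 8
  yield 9
  yield 10
Step 2: yield 59
Step 3: Delegates to helper(19):
  yield 19
  yield 20
  yield 21
Therefore ans = [8, 9, 10, 59, 19, 20, 21].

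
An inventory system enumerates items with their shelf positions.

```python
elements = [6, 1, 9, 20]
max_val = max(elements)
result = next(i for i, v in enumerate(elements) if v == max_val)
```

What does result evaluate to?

Step 1: max([6, 1, 9, 20]) = 20.
Step 2: Find first index where value == 20:
  Index 0: 6 != 20
  Index 1: 1 != 20
  Index 2: 9 != 20
  Index 3: 20 == 20, found!
Therefore result = 3.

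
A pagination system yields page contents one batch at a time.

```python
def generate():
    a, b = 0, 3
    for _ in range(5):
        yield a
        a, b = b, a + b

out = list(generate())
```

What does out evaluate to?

Step 1: Fibonacci-like sequence starting with a=0, b=3:
  Iteration 1: yield a=0, then a,b = 3,3
  Iteration 2: yield a=3, then a,b = 3,6
  Iteration 3: yield a=3, then a,b = 6,9
  Iteration 4: yield a=6, then a,b = 9,15
  Iteration 5: yield a=9, then a,b = 15,24
Therefore out = [0, 3, 3, 6, 9].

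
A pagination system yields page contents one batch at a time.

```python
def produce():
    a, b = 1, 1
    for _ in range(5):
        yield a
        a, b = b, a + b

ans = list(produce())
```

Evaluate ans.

Step 1: Fibonacci-like sequence starting with a=1, b=1:
  Iteration 1: yield a=1, then a,b = 1,2
  Iteration 2: yield a=1, then a,b = 2,3
  Iteration 3: yield a=2, then a,b = 3,5
  Iteration 4: yield a=3, then a,b = 5,8
  Iteration 5: yield a=5, then a,b = 8,13
Therefore ans = [1, 1, 2, 3, 5].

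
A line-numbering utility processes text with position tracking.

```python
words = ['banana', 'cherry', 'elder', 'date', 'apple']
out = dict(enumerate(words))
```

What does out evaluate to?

Step 1: enumerate pairs indices with words:
  0 -> 'banana'
  1 -> 'cherry'
  2 -> 'elder'
  3 -> 'date'
  4 -> 'apple'
Therefore out = {0: 'banana', 1: 'cherry', 2: 'elder', 3: 'date', 4: 'apple'}.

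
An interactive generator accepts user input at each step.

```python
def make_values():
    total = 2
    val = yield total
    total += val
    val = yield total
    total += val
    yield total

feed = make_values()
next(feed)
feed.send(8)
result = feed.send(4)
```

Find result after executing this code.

Step 1: next() -> yield total=2.
Step 2: send(8) -> val=8, total = 2+8 = 10, yield 10.
Step 3: send(4) -> val=4, total = 10+4 = 14, yield 14.
Therefore result = 14.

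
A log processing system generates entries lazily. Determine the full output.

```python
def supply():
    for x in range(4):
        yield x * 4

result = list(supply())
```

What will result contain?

Step 1: For each x in range(4), yield x * 4:
  x=0: yield 0 * 4 = 0
  x=1: yield 1 * 4 = 4
  x=2: yield 2 * 4 = 8
  x=3: yield 3 * 4 = 12
Therefore result = [0, 4, 8, 12].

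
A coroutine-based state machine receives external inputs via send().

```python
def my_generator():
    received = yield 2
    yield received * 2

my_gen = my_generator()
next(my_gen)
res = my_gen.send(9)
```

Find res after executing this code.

Step 1: next(my_gen) advances to first yield, producing 2.
Step 2: send(9) resumes, received = 9.
Step 3: yield received * 2 = 9 * 2 = 18.
Therefore res = 18.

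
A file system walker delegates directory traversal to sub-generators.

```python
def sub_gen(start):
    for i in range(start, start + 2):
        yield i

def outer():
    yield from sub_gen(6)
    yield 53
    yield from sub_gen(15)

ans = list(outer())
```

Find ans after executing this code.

Step 1: outer() delegates to sub_gen(6):
  yield 6
  yield 7
Step 2: yield 53
Step 3: Delegates to sub_gen(15):
  yield 15
  yield 16
Therefore ans = [6, 7, 53, 15, 16].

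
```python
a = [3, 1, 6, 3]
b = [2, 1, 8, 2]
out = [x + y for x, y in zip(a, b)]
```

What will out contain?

Step 1: Add corresponding elements:
  3 + 2 = 5
  1 + 1 = 2
  6 + 8 = 14
  3 + 2 = 5
Therefore out = [5, 2, 14, 5].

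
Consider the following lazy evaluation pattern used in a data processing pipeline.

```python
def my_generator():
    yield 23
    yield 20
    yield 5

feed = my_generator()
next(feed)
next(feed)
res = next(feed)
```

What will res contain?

Step 1: my_generator() creates a generator.
Step 2: next(feed) yields 23 (consumed and discarded).
Step 3: next(feed) yields 20 (consumed and discarded).
Step 4: next(feed) yields 5, assigned to res.
Therefore res = 5.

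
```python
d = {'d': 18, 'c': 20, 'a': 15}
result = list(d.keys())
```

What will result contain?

Step 1: d.keys() returns the dictionary keys in insertion order.
Therefore result = ['d', 'c', 'a'].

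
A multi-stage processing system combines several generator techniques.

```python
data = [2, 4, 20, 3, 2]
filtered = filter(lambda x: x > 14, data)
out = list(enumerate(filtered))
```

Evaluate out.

Step 1: Filter [2, 4, 20, 3, 2] for > 14: [20].
Step 2: enumerate re-indexes from 0: [(0, 20)].
Therefore out = [(0, 20)].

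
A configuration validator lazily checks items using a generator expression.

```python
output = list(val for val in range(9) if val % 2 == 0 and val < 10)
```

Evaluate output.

Step 1: Filter range(9) where val % 2 == 0 and val < 10:
  val=0: both conditions met, included
  val=1: excluded (1 % 2 != 0)
  val=2: both conditions met, included
  val=3: excluded (3 % 2 != 0)
  val=4: both conditions met, included
  val=5: excluded (5 % 2 != 0)
  val=6: both conditions met, included
  val=7: excluded (7 % 2 != 0)
  val=8: both conditions met, included
Therefore output = [0, 2, 4, 6, 8].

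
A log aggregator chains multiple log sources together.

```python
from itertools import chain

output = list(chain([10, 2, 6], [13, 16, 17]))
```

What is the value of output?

Step 1: chain() concatenates iterables: [10, 2, 6] + [13, 16, 17].
Therefore output = [10, 2, 6, 13, 16, 17].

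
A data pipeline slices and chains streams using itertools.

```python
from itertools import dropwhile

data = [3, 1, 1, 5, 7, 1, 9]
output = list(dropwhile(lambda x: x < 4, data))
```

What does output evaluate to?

Step 1: dropwhile drops elements while < 4:
  3 < 4: dropped
  1 < 4: dropped
  1 < 4: dropped
  5: kept (dropping stopped)
Step 2: Remaining elements kept regardless of condition.
Therefore output = [5, 7, 1, 9].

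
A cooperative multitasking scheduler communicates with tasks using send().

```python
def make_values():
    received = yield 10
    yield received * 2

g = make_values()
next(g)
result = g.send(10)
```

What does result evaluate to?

Step 1: next(g) advances to first yield, producing 10.
Step 2: send(10) resumes, received = 10.
Step 3: yield received * 2 = 10 * 2 = 20.
Therefore result = 20.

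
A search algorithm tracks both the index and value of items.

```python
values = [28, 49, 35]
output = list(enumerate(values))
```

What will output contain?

Step 1: enumerate pairs each element with its index:
  (0, 28)
  (1, 49)
  (2, 35)
Therefore output = [(0, 28), (1, 49), (2, 35)].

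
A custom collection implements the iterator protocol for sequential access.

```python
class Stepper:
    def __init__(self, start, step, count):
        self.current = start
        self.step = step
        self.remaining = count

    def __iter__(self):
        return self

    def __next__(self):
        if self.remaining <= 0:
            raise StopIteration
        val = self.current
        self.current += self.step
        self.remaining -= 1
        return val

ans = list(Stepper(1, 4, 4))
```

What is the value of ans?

Step 1: Stepper starts at 1, increments by 4, for 4 steps:
  Yield 1, then current += 4
  Yield 5, then current += 4
  Yield 9, then current += 4
  Yield 13, then current += 4
Therefore ans = [1, 5, 9, 13].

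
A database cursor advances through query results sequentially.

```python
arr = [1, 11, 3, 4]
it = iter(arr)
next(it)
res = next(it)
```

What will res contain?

Step 1: Create iterator over [1, 11, 3, 4].
Step 2: next() consumes 1.
Step 3: next() returns 11.
Therefore res = 11.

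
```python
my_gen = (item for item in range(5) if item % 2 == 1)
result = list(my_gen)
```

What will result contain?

Step 1: Filter range(5) keeping only odd values:
  item=0: even, excluded
  item=1: odd, included
  item=2: even, excluded
  item=3: odd, included
  item=4: even, excluded
Therefore result = [1, 3].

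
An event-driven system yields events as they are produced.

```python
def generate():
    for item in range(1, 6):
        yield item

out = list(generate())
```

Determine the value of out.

Step 1: The generator yields each value from range(1, 6).
Step 2: list() consumes all yields: [1, 2, 3, 4, 5].
Therefore out = [1, 2, 3, 4, 5].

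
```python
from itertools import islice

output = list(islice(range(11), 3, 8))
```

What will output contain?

Step 1: islice(range(11), 3, 8) takes elements at indices [3, 8).
Step 2: Elements: [3, 4, 5, 6, 7].
Therefore output = [3, 4, 5, 6, 7].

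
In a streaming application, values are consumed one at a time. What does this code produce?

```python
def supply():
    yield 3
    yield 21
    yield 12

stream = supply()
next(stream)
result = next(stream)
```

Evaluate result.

Step 1: supply() creates a generator.
Step 2: next(stream) yields 3 (consumed and discarded).
Step 3: next(stream) yields 21, assigned to result.
Therefore result = 21.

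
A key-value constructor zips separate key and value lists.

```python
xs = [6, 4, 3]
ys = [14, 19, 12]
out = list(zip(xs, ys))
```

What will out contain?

Step 1: zip pairs elements at same index:
  Index 0: (6, 14)
  Index 1: (4, 19)
  Index 2: (3, 12)
Therefore out = [(6, 14), (4, 19), (3, 12)].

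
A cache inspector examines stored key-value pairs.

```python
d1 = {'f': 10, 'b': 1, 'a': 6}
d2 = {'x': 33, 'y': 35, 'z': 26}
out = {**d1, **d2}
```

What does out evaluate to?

Step 1: Merge d1 and d2 (d2 values override on key conflicts).
Step 2: d1 has keys ['f', 'b', 'a'], d2 has keys ['x', 'y', 'z'].
Therefore out = {'f': 10, 'b': 1, 'a': 6, 'x': 33, 'y': 35, 'z': 26}.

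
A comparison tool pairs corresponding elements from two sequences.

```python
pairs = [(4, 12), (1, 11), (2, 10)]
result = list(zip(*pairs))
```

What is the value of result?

Step 1: zip(*pairs) transposes: unzips [(4, 12), (1, 11), (2, 10)] into separate sequences.
Step 2: First elements: (4, 1, 2), second elements: (12, 11, 10).
Therefore result = [(4, 1, 2), (12, 11, 10)].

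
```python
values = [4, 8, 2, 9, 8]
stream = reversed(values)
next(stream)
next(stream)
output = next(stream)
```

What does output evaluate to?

Step 1: reversed([4, 8, 2, 9, 8]) gives iterator: [8, 9, 2, 8, 4].
Step 2: First next() = 8, second next() = 9.
Step 3: Third next() = 2.
Therefore output = 2.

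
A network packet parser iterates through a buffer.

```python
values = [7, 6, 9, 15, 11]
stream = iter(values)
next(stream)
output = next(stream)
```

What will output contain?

Step 1: Create iterator over [7, 6, 9, 15, 11].
Step 2: next() consumes 7.
Step 3: next() returns 6.
Therefore output = 6.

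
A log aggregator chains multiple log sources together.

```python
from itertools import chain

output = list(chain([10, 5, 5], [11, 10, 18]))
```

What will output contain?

Step 1: chain() concatenates iterables: [10, 5, 5] + [11, 10, 18].
Therefore output = [10, 5, 5, 11, 10, 18].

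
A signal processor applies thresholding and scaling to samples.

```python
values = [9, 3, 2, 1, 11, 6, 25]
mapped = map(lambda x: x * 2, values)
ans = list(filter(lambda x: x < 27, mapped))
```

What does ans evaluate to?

Step 1: Map x * 2:
  9 -> 18
  3 -> 6
  2 -> 4
  1 -> 2
  11 -> 22
  6 -> 12
  25 -> 50
Step 2: Filter for < 27:
  18: kept
  6: kept
  4: kept
  2: kept
  22: kept
  12: kept
  50: removed
Therefore ans = [18, 6, 4, 2, 22, 12].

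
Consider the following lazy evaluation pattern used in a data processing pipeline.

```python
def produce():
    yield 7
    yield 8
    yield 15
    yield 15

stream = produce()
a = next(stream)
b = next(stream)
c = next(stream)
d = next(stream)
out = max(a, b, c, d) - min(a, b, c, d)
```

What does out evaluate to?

Step 1: Create generator and consume all values:
  a = next(stream) = 7
  b = next(stream) = 8
  c = next(stream) = 15
  d = next(stream) = 15
Step 2: max = 15, min = 7, out = 15 - 7 = 8.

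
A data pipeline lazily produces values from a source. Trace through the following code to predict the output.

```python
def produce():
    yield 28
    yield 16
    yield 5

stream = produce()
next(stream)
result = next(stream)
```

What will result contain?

Step 1: produce() creates a generator.
Step 2: next(stream) yields 28 (consumed and discarded).
Step 3: next(stream) yields 16, assigned to result.
Therefore result = 16.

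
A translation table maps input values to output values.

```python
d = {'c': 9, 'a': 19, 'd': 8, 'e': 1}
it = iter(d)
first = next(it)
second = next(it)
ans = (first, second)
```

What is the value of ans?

Step 1: iter(d) iterates over keys: ['c', 'a', 'd', 'e'].
Step 2: first = next(it) = 'c', second = next(it) = 'a'.
Therefore ans = ('c', 'a').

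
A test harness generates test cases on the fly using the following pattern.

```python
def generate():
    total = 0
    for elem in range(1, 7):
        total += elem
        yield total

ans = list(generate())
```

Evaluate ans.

Step 1: Generator accumulates running sum:
  elem=1: total = 1, yield 1
  elem=2: total = 3, yield 3
  elem=3: total = 6, yield 6
  elem=4: total = 10, yield 10
  elem=5: total = 15, yield 15
  elem=6: total = 21, yield 21
Therefore ans = [1, 3, 6, 10, 15, 21].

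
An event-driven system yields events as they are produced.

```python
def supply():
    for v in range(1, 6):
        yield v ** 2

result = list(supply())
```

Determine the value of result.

Step 1: For each v in range(1, 6), yield v**2:
  v=1: yield 1**2 = 1
  v=2: yield 2**2 = 4
  v=3: yield 3**2 = 9
  v=4: yield 4**2 = 16
  v=5: yield 5**2 = 25
Therefore result = [1, 4, 9, 16, 25].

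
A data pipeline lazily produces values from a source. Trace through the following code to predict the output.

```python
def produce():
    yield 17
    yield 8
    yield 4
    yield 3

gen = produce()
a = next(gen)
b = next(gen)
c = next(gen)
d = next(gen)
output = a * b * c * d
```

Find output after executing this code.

Step 1: Create generator and consume all values:
  a = next(gen) = 17
  b = next(gen) = 8
  c = next(gen) = 4
  d = next(gen) = 3
Step 2: output = 17 * 8 * 4 * 3 = 1632.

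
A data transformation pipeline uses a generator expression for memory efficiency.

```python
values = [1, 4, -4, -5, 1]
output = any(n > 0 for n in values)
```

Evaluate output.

Step 1: Check n > 0 for each element in [1, 4, -4, -5, 1]:
  1 > 0: True
  4 > 0: True
  -4 > 0: False
  -5 > 0: False
  1 > 0: True
Step 2: any() returns True.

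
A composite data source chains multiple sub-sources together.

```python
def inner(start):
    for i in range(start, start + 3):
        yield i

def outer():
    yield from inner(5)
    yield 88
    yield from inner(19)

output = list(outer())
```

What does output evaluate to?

Step 1: outer() delegates to inner(5):
  yield 5
  yield 6
  yield 7
Step 2: yield 88
Step 3: Delegates to inner(19):
  yield 19
  yield 20
  yield 21
Therefore output = [5, 6, 7, 88, 19, 20, 21].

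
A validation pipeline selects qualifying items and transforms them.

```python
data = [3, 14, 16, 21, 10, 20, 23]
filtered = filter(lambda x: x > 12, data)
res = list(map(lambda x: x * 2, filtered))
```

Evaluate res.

Step 1: Filter data for elements > 12:
  3: removed
  14: kept
  16: kept
  21: kept
  10: removed
  20: kept
  23: kept
Step 2: Map x * 2 on filtered [14, 16, 21, 20, 23]:
  14 -> 28
  16 -> 32
  21 -> 42
  20 -> 40
  23 -> 46
Therefore res = [28, 32, 42, 40, 46].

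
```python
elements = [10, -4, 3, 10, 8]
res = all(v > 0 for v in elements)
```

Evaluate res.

Step 1: Check v > 0 for each element in [10, -4, 3, 10, 8]:
  10 > 0: True
  -4 > 0: False
  3 > 0: True
  10 > 0: True
  8 > 0: True
Step 2: all() returns False.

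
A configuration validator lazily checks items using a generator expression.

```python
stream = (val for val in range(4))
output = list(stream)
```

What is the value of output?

Step 1: Generator expression iterates range(4): [0, 1, 2, 3].
Step 2: list() collects all values.
Therefore output = [0, 1, 2, 3].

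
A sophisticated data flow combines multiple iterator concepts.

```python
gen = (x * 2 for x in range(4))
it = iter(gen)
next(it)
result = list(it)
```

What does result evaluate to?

Step 1: Generator produces [0, 2, 4, 6].
Step 2: next(it) consumes first element (0).
Step 3: list(it) collects remaining: [2, 4, 6].
Therefore result = [2, 4, 6].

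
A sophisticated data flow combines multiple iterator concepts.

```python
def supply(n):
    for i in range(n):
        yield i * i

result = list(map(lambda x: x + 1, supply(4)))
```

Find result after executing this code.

Step 1: supply(4) yields squares: [0, 1, 4, 9].
Step 2: map adds 1 to each: [1, 2, 5, 10].
Therefore result = [1, 2, 5, 10].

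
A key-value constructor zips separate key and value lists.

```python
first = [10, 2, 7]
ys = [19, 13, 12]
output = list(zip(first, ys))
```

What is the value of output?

Step 1: zip pairs elements at same index:
  Index 0: (10, 19)
  Index 1: (2, 13)
  Index 2: (7, 12)
Therefore output = [(10, 19), (2, 13), (7, 12)].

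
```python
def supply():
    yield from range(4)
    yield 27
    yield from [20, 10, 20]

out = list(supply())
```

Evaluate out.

Step 1: Trace yields in order:
  yield 0
  yield 1
  yield 2
  yield 3
  yield 27
  yield 20
  yield 10
  yield 20
Therefore out = [0, 1, 2, 3, 27, 20, 10, 20].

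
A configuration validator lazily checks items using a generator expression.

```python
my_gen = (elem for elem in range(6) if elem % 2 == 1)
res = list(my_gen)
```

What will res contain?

Step 1: Filter range(6) keeping only odd values:
  elem=0: even, excluded
  elem=1: odd, included
  elem=2: even, excluded
  elem=3: odd, included
  elem=4: even, excluded
  elem=5: odd, included
Therefore res = [1, 3, 5].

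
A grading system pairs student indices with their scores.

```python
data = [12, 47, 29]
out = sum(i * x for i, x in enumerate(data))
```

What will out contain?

Step 1: Compute i * x for each (i, x) in enumerate([12, 47, 29]):
  i=0, x=12: 0*12 = 0
  i=1, x=47: 1*47 = 47
  i=2, x=29: 2*29 = 58
Step 2: sum = 0 + 47 + 58 = 105.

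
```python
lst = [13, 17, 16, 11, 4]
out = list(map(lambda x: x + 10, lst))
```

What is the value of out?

Step 1: Apply lambda x: x + 10 to each element:
  13 -> 23
  17 -> 27
  16 -> 26
  11 -> 21
  4 -> 14
Therefore out = [23, 27, 26, 21, 14].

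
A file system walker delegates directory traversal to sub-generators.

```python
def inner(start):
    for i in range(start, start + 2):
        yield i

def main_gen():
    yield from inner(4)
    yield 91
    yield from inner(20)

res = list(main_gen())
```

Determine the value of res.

Step 1: main_gen() delegates to inner(4):
  yield 4
  yield 5
Step 2: yield 91
Step 3: Delegates to inner(20):
  yield 20
  yield 21
Therefore res = [4, 5, 91, 20, 21].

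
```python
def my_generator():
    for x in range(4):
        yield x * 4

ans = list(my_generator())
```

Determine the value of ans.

Step 1: For each x in range(4), yield x * 4:
  x=0: yield 0 * 4 = 0
  x=1: yield 1 * 4 = 4
  x=2: yield 2 * 4 = 8
  x=3: yield 3 * 4 = 12
Therefore ans = [0, 4, 8, 12].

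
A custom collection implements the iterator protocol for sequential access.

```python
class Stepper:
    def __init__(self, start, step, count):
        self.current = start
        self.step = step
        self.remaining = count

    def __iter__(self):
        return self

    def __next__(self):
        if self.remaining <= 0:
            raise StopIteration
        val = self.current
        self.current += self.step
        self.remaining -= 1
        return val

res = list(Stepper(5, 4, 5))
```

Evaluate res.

Step 1: Stepper starts at 5, increments by 4, for 5 steps:
  Yield 5, then current += 4
  Yield 9, then current += 4
  Yield 13, then current += 4
  Yield 17, then current += 4
  Yield 21, then current += 4
Therefore res = [5, 9, 13, 17, 21].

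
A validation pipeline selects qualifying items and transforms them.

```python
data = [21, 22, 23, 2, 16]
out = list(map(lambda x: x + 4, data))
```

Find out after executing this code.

Step 1: Apply lambda x: x + 4 to each element:
  21 -> 25
  22 -> 26
  23 -> 27
  2 -> 6
  16 -> 20
Therefore out = [25, 26, 27, 6, 20].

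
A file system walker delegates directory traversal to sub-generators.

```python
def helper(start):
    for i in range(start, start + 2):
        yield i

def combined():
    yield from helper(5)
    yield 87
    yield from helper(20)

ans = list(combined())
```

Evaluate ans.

Step 1: combined() delegates to helper(5):
  yield 5
  yield 6
Step 2: yield 87
Step 3: Delegates to helper(20):
  yield 20
  yield 21
Therefore ans = [5, 6, 87, 20, 21].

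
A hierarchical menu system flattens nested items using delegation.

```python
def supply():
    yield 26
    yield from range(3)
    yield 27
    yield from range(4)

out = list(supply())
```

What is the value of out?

Step 1: Trace yields in order:
  yield 26
  yield 0
  yield 1
  yield 2
  yield 27
  yield 0
  yield 1
  yield 2
  yield 3
Therefore out = [26, 0, 1, 2, 27, 0, 1, 2, 3].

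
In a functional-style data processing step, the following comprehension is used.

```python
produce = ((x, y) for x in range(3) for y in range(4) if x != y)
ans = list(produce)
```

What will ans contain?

Step 1: Nested generator over range(3) x range(4) where x != y:
  (0, 0): excluded (x == y)
  (0, 1): included
  (0, 2): included
  (0, 3): included
  (1, 0): included
  (1, 1): excluded (x == y)
  (1, 2): included
  (1, 3): included
  (2, 0): included
  (2, 1): included
  (2, 2): excluded (x == y)
  (2, 3): included
Therefore ans = [(0, 1), (0, 2), (0, 3), (1, 0), (1, 2), (1, 3), (2, 0), (2, 1), (2, 3)].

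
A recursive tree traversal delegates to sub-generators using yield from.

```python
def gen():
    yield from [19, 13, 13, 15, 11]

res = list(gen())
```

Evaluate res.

Step 1: yield from delegates to the iterable, yielding each element.
Step 2: Collected values: [19, 13, 13, 15, 11].
Therefore res = [19, 13, 13, 15, 11].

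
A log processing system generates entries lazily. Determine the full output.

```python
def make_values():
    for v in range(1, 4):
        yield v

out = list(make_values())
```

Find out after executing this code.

Step 1: The generator yields each value from range(1, 4).
Step 2: list() consumes all yields: [1, 2, 3].
Therefore out = [1, 2, 3].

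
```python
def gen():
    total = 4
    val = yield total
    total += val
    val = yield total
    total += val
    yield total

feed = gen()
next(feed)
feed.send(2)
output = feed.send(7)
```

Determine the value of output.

Step 1: next() -> yield total=4.
Step 2: send(2) -> val=2, total = 4+2 = 6, yield 6.
Step 3: send(7) -> val=7, total = 6+7 = 13, yield 13.
Therefore output = 13.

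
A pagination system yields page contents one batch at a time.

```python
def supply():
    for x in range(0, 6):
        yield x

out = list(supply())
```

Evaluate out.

Step 1: The generator yields each value from range(0, 6).
Step 2: list() consumes all yields: [0, 1, 2, 3, 4, 5].
Therefore out = [0, 1, 2, 3, 4, 5].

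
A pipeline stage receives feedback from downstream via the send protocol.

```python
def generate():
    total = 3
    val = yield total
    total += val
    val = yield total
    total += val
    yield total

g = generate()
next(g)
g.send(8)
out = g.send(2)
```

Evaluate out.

Step 1: next() -> yield total=3.
Step 2: send(8) -> val=8, total = 3+8 = 11, yield 11.
Step 3: send(2) -> val=2, total = 11+2 = 13, yield 13.
Therefore out = 13.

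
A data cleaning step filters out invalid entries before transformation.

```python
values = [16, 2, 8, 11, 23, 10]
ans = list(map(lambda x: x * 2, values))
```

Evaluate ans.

Step 1: Apply lambda x: x * 2 to each element:
  16 -> 32
  2 -> 4
  8 -> 16
  11 -> 22
  23 -> 46
  10 -> 20
Therefore ans = [32, 4, 16, 22, 46, 20].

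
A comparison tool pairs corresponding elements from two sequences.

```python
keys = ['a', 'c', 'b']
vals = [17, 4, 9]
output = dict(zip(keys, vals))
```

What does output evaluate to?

Step 1: zip pairs keys with values:
  'a' -> 17
  'c' -> 4
  'b' -> 9
Therefore output = {'a': 17, 'c': 4, 'b': 9}.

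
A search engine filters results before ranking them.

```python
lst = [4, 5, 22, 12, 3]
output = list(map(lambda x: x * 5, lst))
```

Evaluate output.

Step 1: Apply lambda x: x * 5 to each element:
  4 -> 20
  5 -> 25
  22 -> 110
  12 -> 60
  3 -> 15
Therefore output = [20, 25, 110, 60, 15].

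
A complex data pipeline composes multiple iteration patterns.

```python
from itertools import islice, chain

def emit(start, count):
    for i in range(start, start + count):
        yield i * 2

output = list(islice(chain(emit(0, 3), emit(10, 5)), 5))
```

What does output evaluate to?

Step 1: emit(0, 3) yields [0, 2, 4].
Step 2: emit(10, 5) yields [20, 22, 24, 26, 28].
Step 3: chain concatenates: [0, 2, 4, 20, 22, 24, 26, 28].
Step 4: islice takes first 5: [0, 2, 4, 20, 22].
Therefore output = [0, 2, 4, 20, 22].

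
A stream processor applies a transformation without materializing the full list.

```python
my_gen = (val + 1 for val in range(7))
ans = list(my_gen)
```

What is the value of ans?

Step 1: For each val in range(7), compute val+1:
  val=0: 0+1 = 1
  val=1: 1+1 = 2
  val=2: 2+1 = 3
  val=3: 3+1 = 4
  val=4: 4+1 = 5
  val=5: 5+1 = 6
  val=6: 6+1 = 7
Therefore ans = [1, 2, 3, 4, 5, 6, 7].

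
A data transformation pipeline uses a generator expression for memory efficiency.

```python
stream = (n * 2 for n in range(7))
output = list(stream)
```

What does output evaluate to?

Step 1: For each n in range(7), compute n*2:
  n=0: 0*2 = 0
  n=1: 1*2 = 2
  n=2: 2*2 = 4
  n=3: 3*2 = 6
  n=4: 4*2 = 8
  n=5: 5*2 = 10
  n=6: 6*2 = 12
Therefore output = [0, 2, 4, 6, 8, 10, 12].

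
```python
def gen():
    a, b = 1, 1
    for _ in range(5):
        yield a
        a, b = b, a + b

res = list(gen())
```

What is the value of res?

Step 1: Fibonacci-like sequence starting with a=1, b=1:
  Iteration 1: yield a=1, then a,b = 1,2
  Iteration 2: yield a=1, then a,b = 2,3
  Iteration 3: yield a=2, then a,b = 3,5
  Iteration 4: yield a=3, then a,b = 5,8
  Iteration 5: yield a=5, then a,b = 8,13
Therefore res = [1, 1, 2, 3, 5].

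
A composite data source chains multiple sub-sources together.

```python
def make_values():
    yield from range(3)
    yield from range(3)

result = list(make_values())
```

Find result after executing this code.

Step 1: Trace yields in order:
  yield 0
  yield 1
  yield 2
  yield 0
  yield 1
  yield 2
Therefore result = [0, 1, 2, 0, 1, 2].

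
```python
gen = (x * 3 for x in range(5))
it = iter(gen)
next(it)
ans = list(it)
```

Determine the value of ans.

Step 1: Generator produces [0, 3, 6, 9, 12].
Step 2: next(it) consumes first element (0).
Step 3: list(it) collects remaining: [3, 6, 9, 12].
Therefore ans = [3, 6, 9, 12].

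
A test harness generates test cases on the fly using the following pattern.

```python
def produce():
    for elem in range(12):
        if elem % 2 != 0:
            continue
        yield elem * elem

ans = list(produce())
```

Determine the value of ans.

Step 1: Only yield elem**2 when elem is divisible by 2:
  elem=0: 0 % 2 == 0, yield 0**2 = 0
  elem=2: 2 % 2 == 0, yield 2**2 = 4
  elem=4: 4 % 2 == 0, yield 4**2 = 16
  elem=6: 6 % 2 == 0, yield 6**2 = 36
  elem=8: 8 % 2 == 0, yield 8**2 = 64
  elem=10: 10 % 2 == 0, yield 10**2 = 100
Therefore ans = [0, 4, 16, 36, 64, 100].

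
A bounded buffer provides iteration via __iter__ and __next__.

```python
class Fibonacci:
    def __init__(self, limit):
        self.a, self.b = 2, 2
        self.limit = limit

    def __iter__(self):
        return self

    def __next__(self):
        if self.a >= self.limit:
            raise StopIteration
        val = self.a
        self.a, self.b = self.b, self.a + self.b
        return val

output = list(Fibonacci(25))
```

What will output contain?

Step 1: Fibonacci-like sequence (a=2, b=2) until >= 25:
  Yield 2, then a,b = 2,4
  Yield 2, then a,b = 4,6
  Yield 4, then a,b = 6,10
  Yield 6, then a,b = 10,16
  Yield 10, then a,b = 16,26
  Yield 16, then a,b = 26,42
Step 2: 26 >= 25, stop.
Therefore output = [2, 2, 4, 6, 10, 16].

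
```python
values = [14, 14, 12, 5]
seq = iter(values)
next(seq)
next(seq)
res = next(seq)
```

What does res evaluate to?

Step 1: Create iterator over [14, 14, 12, 5].
Step 2: next() consumes 14.
Step 3: next() consumes 14.
Step 4: next() returns 12.
Therefore res = 12.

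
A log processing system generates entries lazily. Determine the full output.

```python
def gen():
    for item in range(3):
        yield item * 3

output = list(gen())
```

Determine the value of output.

Step 1: For each item in range(3), yield item * 3:
  item=0: yield 0 * 3 = 0
  item=1: yield 1 * 3 = 3
  item=2: yield 2 * 3 = 6
Therefore output = [0, 3, 6].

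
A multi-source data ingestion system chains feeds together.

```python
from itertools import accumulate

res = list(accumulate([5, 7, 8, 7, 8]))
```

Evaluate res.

Step 1: accumulate computes running sums:
  + 5 = 5
  + 7 = 12
  + 8 = 20
  + 7 = 27
  + 8 = 35
Therefore res = [5, 12, 20, 27, 35].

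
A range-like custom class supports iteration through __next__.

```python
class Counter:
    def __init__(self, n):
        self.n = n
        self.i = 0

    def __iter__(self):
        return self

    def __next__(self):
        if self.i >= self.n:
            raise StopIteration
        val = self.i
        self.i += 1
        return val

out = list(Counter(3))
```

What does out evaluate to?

Step 1: Counter(3) creates an iterator counting 0 to 2.
Step 2: list() consumes all values: [0, 1, 2].
Therefore out = [0, 1, 2].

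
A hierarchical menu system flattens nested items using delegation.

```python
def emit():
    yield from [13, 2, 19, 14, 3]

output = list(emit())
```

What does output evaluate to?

Step 1: yield from delegates to the iterable, yielding each element.
Step 2: Collected values: [13, 2, 19, 14, 3].
Therefore output = [13, 2, 19, 14, 3].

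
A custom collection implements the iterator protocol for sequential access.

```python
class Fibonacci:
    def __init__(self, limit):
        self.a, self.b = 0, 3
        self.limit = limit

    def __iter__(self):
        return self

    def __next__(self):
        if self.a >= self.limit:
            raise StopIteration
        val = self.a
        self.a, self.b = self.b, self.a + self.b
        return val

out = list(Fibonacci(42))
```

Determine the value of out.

Step 1: Fibonacci-like sequence (a=0, b=3) until >= 42:
  Yield 0, then a,b = 3,3
  Yield 3, then a,b = 3,6
  Yield 3, then a,b = 6,9
  Yield 6, then a,b = 9,15
  Yield 9, then a,b = 15,24
  Yield 15, then a,b = 24,39
  Yield 24, then a,b = 39,63
  Yield 39, then a,b = 63,102
Step 2: 63 >= 42, stop.
Therefore out = [0, 3, 3, 6, 9, 15, 24, 39].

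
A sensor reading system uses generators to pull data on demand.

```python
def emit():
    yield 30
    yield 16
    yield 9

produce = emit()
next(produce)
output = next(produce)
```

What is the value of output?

Step 1: emit() creates a generator.
Step 2: next(produce) yields 30 (consumed and discarded).
Step 3: next(produce) yields 16, assigned to output.
Therefore output = 16.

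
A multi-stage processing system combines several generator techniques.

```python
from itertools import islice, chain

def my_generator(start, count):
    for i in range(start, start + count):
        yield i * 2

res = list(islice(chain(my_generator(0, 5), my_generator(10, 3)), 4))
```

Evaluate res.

Step 1: my_generator(0, 5) yields [0, 2, 4, 6, 8].
Step 2: my_generator(10, 3) yields [20, 22, 24].
Step 3: chain concatenates: [0, 2, 4, 6, 8, 20, 22, 24].
Step 4: islice takes first 4: [0, 2, 4, 6].
Therefore res = [0, 2, 4, 6].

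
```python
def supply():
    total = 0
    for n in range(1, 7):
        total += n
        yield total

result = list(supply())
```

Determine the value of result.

Step 1: Generator accumulates running sum:
  n=1: total = 1, yield 1
  n=2: total = 3, yield 3
  n=3: total = 6, yield 6
  n=4: total = 10, yield 10
  n=5: total = 15, yield 15
  n=6: total = 21, yield 21
Therefore result = [1, 3, 6, 10, 15, 21].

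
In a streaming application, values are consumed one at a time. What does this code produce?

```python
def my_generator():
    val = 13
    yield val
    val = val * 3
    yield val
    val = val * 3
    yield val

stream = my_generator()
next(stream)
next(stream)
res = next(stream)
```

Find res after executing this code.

Step 1: Trace through generator execution:
  Yield 1: val starts at 13, yield 13
  Yield 2: val = 13 * 3 = 39, yield 39
  Yield 3: val = 39 * 3 = 117, yield 117
Step 2: First next() gets 13, second next() gets the second value, third next() yields 117.
Therefore res = 117.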